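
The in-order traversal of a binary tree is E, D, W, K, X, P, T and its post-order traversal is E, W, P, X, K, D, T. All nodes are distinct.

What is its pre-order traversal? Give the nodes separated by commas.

T, D, E, K, W, X, P

The last element of post-order is the root; it splits in-order into left and right subtrees.
Root T: left subtree has 6 nodes {E, D, W, K, X, P}, right has 0 { }.
  Root D: left subtree has 1 node {E}, right has 4 {W, K, X, P}.
    Root K: left subtree has 1 node {W}, right has 2 {X, P}.
      Root X: left subtree has 0 nodes { }, right has 1 {P}.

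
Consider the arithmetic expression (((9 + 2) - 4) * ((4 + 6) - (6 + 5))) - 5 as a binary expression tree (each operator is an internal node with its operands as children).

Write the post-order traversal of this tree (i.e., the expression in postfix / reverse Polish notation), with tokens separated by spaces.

9 2 + 4 - 4 6 + 6 5 + - * 5 -

Post-order on an expression tree gives postfix notation: for each operator, emit left operand, right operand, then the operator.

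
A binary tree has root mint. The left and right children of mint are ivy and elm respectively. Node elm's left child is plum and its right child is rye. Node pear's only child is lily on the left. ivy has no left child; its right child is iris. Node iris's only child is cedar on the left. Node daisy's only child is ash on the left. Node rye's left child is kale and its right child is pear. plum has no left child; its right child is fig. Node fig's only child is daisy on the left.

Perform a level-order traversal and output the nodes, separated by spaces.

mint ivy elm iris plum rye cedar fig kale pear daisy lily ash

Level-order visits nodes level by level from the root, left to right within each level.
Level 0: mint
Level 1: ivy, elm
Level 2: iris, plum, rye
Level 3: cedar, fig, kale, pear
Level 4: daisy, lily
Level 5: ash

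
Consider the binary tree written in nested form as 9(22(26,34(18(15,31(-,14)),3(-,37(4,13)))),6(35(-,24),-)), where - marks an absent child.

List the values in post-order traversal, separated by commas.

26, 15, 14, 31, 18, 4, 13, 37, 3, 34, 22, 24, 35, 6, 9

Post-order visits the left subtree, then the right subtree, then the node.
At 9: go left to 22.
  At 22: go left to 26.
    26 is a leaf — visit 26.
  At 22: go right to 34.
    At 34: go left to 18.
      At 18: go left to 15.
        15 is a leaf — visit 15.
      At 18: go right to 31.
        At 31: no left child.
        At 31: go right to 14.
          14 is a leaf — visit 14.
        Visit 31.
      Visit 18.
    At 34: go right to 3.
      At 3: no left child.
      At 3: go right to 37.
        At 37: go left to 4.
          4 is a leaf — visit 4.
        At 37: go right to 13.
          13 is a leaf — visit 13.
        Visit 37.
      Visit 3.
    Visit 34.
  Visit 22.
At 9: go right to 6.
  At 6: go left to 35.
    At 35: no left child.
    At 35: go right to 24.
      24 is a leaf — visit 24.
    Visit 35.
  At 6: no right child.
  Visit 6.
Visit 9.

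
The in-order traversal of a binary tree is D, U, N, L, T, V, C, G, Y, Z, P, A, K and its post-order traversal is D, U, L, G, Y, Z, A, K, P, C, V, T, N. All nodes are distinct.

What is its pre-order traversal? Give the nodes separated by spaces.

The last element of post-order is the root; it splits in-order into left and right subtrees.
Root N: left subtree has 2 nodes {D, U}, right has 10 {L, T, V, C, G, Y, Z, P, A, K}.
  Root U: left subtree has 1 node {D}, right has 0 { }.
  Root T: left subtree has 1 node {L}, right has 8 {V, C, G, Y, Z, P, A, K}.
    Root V: left subtree has 0 nodes { }, right has 7 {C, G, Y, Z, P, A, K}.
      Root C: left subtree has 0 nodes { }, right has 6 {G, Y, Z, P, A, K}.
        Root P: left subtree has 3 nodes {G, Y, Z}, right has 2 {A, K}.
          Root Z: left subtree has 2 nodes {G, Y}, right has 0 { }.
            Root Y: left subtree has 1 node {G}, right has 0 { }.
          Root K: left subtree has 1 node {A}, right has 0 { }.

N U D T L V C P Z Y G K A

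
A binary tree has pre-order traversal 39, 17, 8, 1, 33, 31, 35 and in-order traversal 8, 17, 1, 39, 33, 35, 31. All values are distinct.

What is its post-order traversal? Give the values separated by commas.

8, 1, 17, 35, 31, 33, 39

The first element of pre-order is the root; it splits in-order into left and right subtrees.
Root 39: left subtree has 3 nodes {8, 17, 1}, right has 3 {33, 35, 31}.
  Root 17: left subtree has 1 node {8}, right has 1 {1}.
  Root 33: left subtree has 0 nodes { }, right has 2 {35, 31}.
    Root 31: left subtree has 1 node {35}, right has 0 { }.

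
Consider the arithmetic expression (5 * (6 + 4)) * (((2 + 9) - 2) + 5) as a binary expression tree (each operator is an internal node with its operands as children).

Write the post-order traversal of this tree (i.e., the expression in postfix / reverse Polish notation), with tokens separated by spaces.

Post-order on an expression tree gives postfix notation: for each operator, emit left operand, right operand, then the operator.

5 6 4 + * 2 9 + 2 - 5 + *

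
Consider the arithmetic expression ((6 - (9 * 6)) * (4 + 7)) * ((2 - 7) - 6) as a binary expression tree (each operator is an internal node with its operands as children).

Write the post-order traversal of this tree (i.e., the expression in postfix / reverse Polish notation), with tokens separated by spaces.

6 9 6 * - 4 7 + * 2 7 - 6 - *

Post-order on an expression tree gives postfix notation: for each operator, emit left operand, right operand, then the operator.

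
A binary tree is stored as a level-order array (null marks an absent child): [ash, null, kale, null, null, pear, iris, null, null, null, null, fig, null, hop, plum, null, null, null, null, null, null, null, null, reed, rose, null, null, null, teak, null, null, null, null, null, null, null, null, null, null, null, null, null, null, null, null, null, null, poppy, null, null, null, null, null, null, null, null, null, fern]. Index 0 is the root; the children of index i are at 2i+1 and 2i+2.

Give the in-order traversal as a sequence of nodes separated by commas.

In-order visits the left subtree, then the node, then the right subtree.
At ash: no left child.
Visit ash.
At ash: go right to kale.
  At kale: go left to pear.
    At pear: go left to fig.
      At fig: go left to reed.
        At reed: go left to poppy.
          poppy is a leaf — visit poppy.
        Visit reed.
        At reed: no right child.
      Visit fig.
      At fig: go right to rose.
        rose is a leaf — visit rose.
    Visit pear.
    At pear: no right child.
  Visit kale.
  At kale: go right to iris.
    At iris: go left to hop.
      At hop: no left child.
      Visit hop.
      At hop: go right to teak.
        At teak: go left to fern.
          fern is a leaf — visit fern.
        Visit teak.
        At teak: no right child.
    Visit iris.
    At iris: go right to plum.
      plum is a leaf — visit plum.

ash, poppy, reed, fig, rose, pear, kale, hop, fern, teak, iris, plum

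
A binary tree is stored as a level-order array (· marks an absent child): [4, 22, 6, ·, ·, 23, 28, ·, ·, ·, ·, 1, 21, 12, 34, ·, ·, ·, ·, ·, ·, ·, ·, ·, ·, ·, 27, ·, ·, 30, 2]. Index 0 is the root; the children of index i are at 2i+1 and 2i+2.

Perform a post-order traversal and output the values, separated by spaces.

Post-order visits the left subtree, then the right subtree, then the node.
At 4: go left to 22.
  22 is a leaf — visit 22.
At 4: go right to 6.
  At 6: go left to 23.
    At 23: go left to 1.
      1 is a leaf — visit 1.
    At 23: go right to 21.
      At 21: no left child.
      At 21: go right to 27.
        27 is a leaf — visit 27.
      Visit 21.
    Visit 23.
  At 6: go right to 28.
    At 28: go left to 12.
      12 is a leaf — visit 12.
    At 28: go right to 34.
      At 34: go left to 30.
        30 is a leaf — visit 30.
      At 34: go right to 2.
        2 is a leaf — visit 2.
      Visit 34.
    Visit 28.
  Visit 6.
Visit 4.

22 1 27 21 23 12 30 2 34 28 6 4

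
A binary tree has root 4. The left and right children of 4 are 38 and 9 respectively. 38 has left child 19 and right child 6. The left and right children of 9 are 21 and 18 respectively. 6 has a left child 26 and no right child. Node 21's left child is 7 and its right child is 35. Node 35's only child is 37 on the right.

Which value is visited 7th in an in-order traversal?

In-order visits the left subtree, then the node, then the right subtree.
At 4: go left to 38.
  At 38: go left to 19.
    19 is a leaf — visit 19.
  Visit 38.
  At 38: go right to 6.
    At 6: go left to 26.
      26 is a leaf — visit 26.
    Visit 6.
    At 6: no right child.
Visit 4.
At 4: go right to 9.
  At 9: go left to 21.
    At 21: go left to 7.
      7 is a leaf — visit 7.
    Visit 21.
    At 21: go right to 35.
      At 35: no left child.
      Visit 35.
      At 35: go right to 37.
        37 is a leaf — visit 37.
  Visit 9.
  At 9: go right to 18.
    18 is a leaf — visit 18.
Full in-order sequence: 19, 38, 26, 6, 4, 7, 21, 35, 37, 9, 18.

21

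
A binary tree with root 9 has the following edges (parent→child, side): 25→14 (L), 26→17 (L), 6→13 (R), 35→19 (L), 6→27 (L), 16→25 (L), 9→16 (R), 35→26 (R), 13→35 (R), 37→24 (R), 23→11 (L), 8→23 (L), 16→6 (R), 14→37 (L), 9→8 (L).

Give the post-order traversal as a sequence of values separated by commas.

11, 23, 8, 24, 37, 14, 25, 27, 19, 17, 26, 35, 13, 6, 16, 9

Post-order visits the left subtree, then the right subtree, then the node.
At 9: go left to 8.
  At 8: go left to 23.
    At 23: go left to 11.
      11 is a leaf — visit 11.
    At 23: no right child.
    Visit 23.
  At 8: no right child.
  Visit 8.
At 9: go right to 16.
  At 16: go left to 25.
    At 25: go left to 14.
      At 14: go left to 37.
        At 37: no left child.
        At 37: go right to 24.
          24 is a leaf — visit 24.
        Visit 37.
      At 14: no right child.
      Visit 14.
    At 25: no right child.
    Visit 25.
  At 16: go right to 6.
    At 6: go left to 27.
      27 is a leaf — visit 27.
    At 6: go right to 13.
      At 13: no left child.
      At 13: go right to 35.
        At 35: go left to 19.
          19 is a leaf — visit 19.
        At 35: go right to 26.
          At 26: go left to 17.
            17 is a leaf — visit 17.
          At 26: no right child.
          Visit 26.
        Visit 35.
      Visit 13.
    Visit 6.
  Visit 16.
Visit 9.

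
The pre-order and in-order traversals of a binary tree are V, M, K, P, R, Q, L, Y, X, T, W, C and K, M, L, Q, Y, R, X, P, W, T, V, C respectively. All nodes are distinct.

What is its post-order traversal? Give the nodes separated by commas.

K, L, Y, Q, X, R, W, T, P, M, C, V

The first element of pre-order is the root; it splits in-order into left and right subtrees.
Root V: left subtree has 10 nodes {K, M, L, Q, Y, R, X, P, W, T}, right has 1 {C}.
  Root M: left subtree has 1 node {K}, right has 8 {L, Q, Y, R, X, P, W, T}.
    Root P: left subtree has 5 nodes {L, Q, Y, R, X}, right has 2 {W, T}.
      Root R: left subtree has 3 nodes {L, Q, Y}, right has 1 {X}.
        Root Q: left subtree has 1 node {L}, right has 1 {Y}.
      Root T: left subtree has 1 node {W}, right has 0 { }.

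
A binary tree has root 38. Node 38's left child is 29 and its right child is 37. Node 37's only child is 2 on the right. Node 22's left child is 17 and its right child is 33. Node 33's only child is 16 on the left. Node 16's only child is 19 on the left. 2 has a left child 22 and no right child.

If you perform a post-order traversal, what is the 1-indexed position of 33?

5

Post-order visits the left subtree, then the right subtree, then the node.
At 38: go left to 29.
  29 is a leaf — visit 29.
At 38: go right to 37.
  At 37: no left child.
  At 37: go right to 2.
    At 2: go left to 22.
      At 22: go left to 17.
        17 is a leaf — visit 17.
      At 22: go right to 33.
        At 33: go left to 16.
          At 16: go left to 19.
            19 is a leaf — visit 19.
          At 16: no right child.
          Visit 16.
        At 33: no right child.
        Visit 33.
      Visit 22.
    At 2: no right child.
    Visit 2.
  Visit 37.
Visit 38.
Full post-order sequence: 29, 17, 19, 16, 33, 22, 2, 37, 38.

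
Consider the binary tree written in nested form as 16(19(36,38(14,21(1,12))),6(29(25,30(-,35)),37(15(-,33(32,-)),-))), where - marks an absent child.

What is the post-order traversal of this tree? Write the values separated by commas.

Post-order visits the left subtree, then the right subtree, then the node.
At 16: go left to 19.
  At 19: go left to 36.
    36 is a leaf — visit 36.
  At 19: go right to 38.
    At 38: go left to 14.
      14 is a leaf — visit 14.
    At 38: go right to 21.
      At 21: go left to 1.
        1 is a leaf — visit 1.
      At 21: go right to 12.
        12 is a leaf — visit 12.
      Visit 21.
    Visit 38.
  Visit 19.
At 16: go right to 6.
  At 6: go left to 29.
    At 29: go left to 25.
      25 is a leaf — visit 25.
    At 29: go right to 30.
      At 30: no left child.
      At 30: go right to 35.
        35 is a leaf — visit 35.
      Visit 30.
    Visit 29.
  At 6: go right to 37.
    At 37: go left to 15.
      At 15: no left child.
      At 15: go right to 33.
        At 33: go left to 32.
          32 is a leaf — visit 32.
        At 33: no right child.
        Visit 33.
      Visit 15.
    At 37: no right child.
    Visit 37.
  Visit 6.
Visit 16.

36, 14, 1, 12, 21, 38, 19, 25, 35, 30, 29, 32, 33, 15, 37, 6, 16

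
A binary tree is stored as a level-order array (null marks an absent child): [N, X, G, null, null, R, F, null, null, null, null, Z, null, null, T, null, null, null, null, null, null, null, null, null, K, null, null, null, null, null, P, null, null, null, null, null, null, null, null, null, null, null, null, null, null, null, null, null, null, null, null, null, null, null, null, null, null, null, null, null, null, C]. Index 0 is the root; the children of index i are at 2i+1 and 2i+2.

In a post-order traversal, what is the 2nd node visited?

K

Post-order visits the left subtree, then the right subtree, then the node.
At N: go left to X.
  X is a leaf — visit X.
At N: go right to G.
  At G: go left to R.
    At R: go left to Z.
      At Z: no left child.
      At Z: go right to K.
        K is a leaf — visit K.
      Visit Z.
    At R: no right child.
    Visit R.
  At G: go right to F.
    At F: no left child.
    At F: go right to T.
      At T: no left child.
      At T: go right to P.
        At P: go left to C.
          C is a leaf — visit C.
        At P: no right child.
        Visit P.
      Visit T.
    Visit F.
  Visit G.
Visit N.
Full post-order sequence: X, K, Z, R, C, P, T, F, G, N.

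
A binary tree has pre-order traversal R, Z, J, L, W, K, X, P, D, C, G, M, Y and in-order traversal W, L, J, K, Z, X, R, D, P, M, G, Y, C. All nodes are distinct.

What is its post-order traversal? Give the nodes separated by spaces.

W L K J X Z D M Y G C P R

The first element of pre-order is the root; it splits in-order into left and right subtrees.
Root R: left subtree has 6 nodes {W, L, J, K, Z, X}, right has 6 {D, P, M, G, Y, C}.
  Root Z: left subtree has 4 nodes {W, L, J, K}, right has 1 {X}.
    Root J: left subtree has 2 nodes {W, L}, right has 1 {K}.
      Root L: left subtree has 1 node {W}, right has 0 { }.
  Root P: left subtree has 1 node {D}, right has 4 {M, G, Y, C}.
    Root C: left subtree has 3 nodes {M, G, Y}, right has 0 { }.
      Root G: left subtree has 1 node {M}, right has 1 {Y}.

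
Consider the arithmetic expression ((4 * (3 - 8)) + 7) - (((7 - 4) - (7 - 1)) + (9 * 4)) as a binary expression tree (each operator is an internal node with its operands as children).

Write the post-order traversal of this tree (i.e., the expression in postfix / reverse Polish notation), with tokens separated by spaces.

Post-order on an expression tree gives postfix notation: for each operator, emit left operand, right operand, then the operator.

4 3 8 - * 7 + 7 4 - 7 1 - - 9 4 * + -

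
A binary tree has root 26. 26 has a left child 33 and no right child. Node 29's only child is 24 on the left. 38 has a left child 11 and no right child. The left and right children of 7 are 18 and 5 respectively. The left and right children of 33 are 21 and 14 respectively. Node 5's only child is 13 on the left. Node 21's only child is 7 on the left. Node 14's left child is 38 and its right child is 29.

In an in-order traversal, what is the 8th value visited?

38

In-order visits the left subtree, then the node, then the right subtree.
At 26: go left to 33.
  At 33: go left to 21.
    At 21: go left to 7.
      At 7: go left to 18.
        18 is a leaf — visit 18.
      Visit 7.
      At 7: go right to 5.
        At 5: go left to 13.
          13 is a leaf — visit 13.
        Visit 5.
        At 5: no right child.
    Visit 21.
    At 21: no right child.
  Visit 33.
  At 33: go right to 14.
    At 14: go left to 38.
      At 38: go left to 11.
        11 is a leaf — visit 11.
      Visit 38.
      At 38: no right child.
    Visit 14.
    At 14: go right to 29.
      At 29: go left to 24.
        24 is a leaf — visit 24.
      Visit 29.
      At 29: no right child.
Visit 26.
At 26: no right child.
Full in-order sequence: 18, 7, 13, 5, 21, 33, 11, 38, 14, 24, 29, 26.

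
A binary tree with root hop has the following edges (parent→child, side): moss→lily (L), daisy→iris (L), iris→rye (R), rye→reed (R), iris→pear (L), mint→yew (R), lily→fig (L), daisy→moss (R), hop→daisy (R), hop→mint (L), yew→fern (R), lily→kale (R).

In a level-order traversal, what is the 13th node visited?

Level-order visits nodes level by level from the root, left to right within each level.
Level 0: hop
Level 1: mint, daisy
Level 2: yew, iris, moss
Level 3: fern, pear, rye, lily
Level 4: reed, fig, kale
Full level-order sequence: hop, mint, daisy, yew, iris, moss, fern, pear, rye, lily, reed, fig, kale.

kale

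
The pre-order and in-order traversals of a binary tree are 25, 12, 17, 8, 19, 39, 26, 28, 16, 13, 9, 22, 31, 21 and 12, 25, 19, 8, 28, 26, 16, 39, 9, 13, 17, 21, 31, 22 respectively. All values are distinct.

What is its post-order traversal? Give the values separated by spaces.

The first element of pre-order is the root; it splits in-order into left and right subtrees.
Root 25: left subtree has 1 node {12}, right has 12 {19, 8, 28, 26, 16, 39, 9, 13, 17, 21, 31, 22}.
  Root 17: left subtree has 8 nodes {19, 8, 28, 26, 16, 39, 9, 13}, right has 3 {21, 31, 22}.
    Root 8: left subtree has 1 node {19}, right has 6 {28, 26, 16, 39, 9, 13}.
      Root 39: left subtree has 3 nodes {28, 26, 16}, right has 2 {9, 13}.
        Root 26: left subtree has 1 node {28}, right has 1 {16}.
        Root 13: left subtree has 1 node {9}, right has 0 { }.
    Root 22: left subtree has 2 nodes {21, 31}, right has 0 { }.
      Root 31: left subtree has 1 node {21}, right has 0 { }.

12 19 28 16 26 9 13 39 8 21 31 22 17 25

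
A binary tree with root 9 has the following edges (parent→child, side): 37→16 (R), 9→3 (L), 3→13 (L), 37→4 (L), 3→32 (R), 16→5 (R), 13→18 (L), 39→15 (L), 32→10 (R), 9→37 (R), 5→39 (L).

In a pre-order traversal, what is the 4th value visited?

Pre-order visits the node, then its left subtree, then its right subtree.
Visit 9.
At 9: go left to 3.
  Visit 3.
  At 3: go left to 13.
    Visit 13.
    At 13: go left to 18.
      18 is a leaf — visit 18.
    At 13: no right child.
  At 3: go right to 32.
    Visit 32.
    At 32: no left child.
    At 32: go right to 10.
      10 is a leaf — visit 10.
At 9: go right to 37.
  Visit 37.
  At 37: go left to 4.
    4 is a leaf — visit 4.
  At 37: go right to 16.
    Visit 16.
    At 16: no left child.
    At 16: go right to 5.
      Visit 5.
      At 5: go left to 39.
        Visit 39.
        At 39: go left to 15.
          15 is a leaf — visit 15.
        At 39: no right child.
      At 5: no right child.
Full pre-order sequence: 9, 3, 13, 18, 32, 10, 37, 4, 16, 5, 39, 15.

18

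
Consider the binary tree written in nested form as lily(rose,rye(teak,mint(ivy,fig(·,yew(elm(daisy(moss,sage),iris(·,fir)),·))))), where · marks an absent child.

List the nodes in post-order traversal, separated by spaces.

rose teak ivy moss sage daisy fir iris elm yew fig mint rye lily

Post-order visits the left subtree, then the right subtree, then the node.
At lily: go left to rose.
  rose is a leaf — visit rose.
At lily: go right to rye.
  At rye: go left to teak.
    teak is a leaf — visit teak.
  At rye: go right to mint.
    At mint: go left to ivy.
      ivy is a leaf — visit ivy.
    At mint: go right to fig.
      At fig: no left child.
      At fig: go right to yew.
        At yew: go left to elm.
          At elm: go left to daisy.
            At daisy: go left to moss.
              moss is a leaf — visit moss.
            At daisy: go right to sage.
              sage is a leaf — visit sage.
            Visit daisy.
          At elm: go right to iris.
            At iris: no left child.
            At iris: go right to fir.
              fir is a leaf — visit fir.
            Visit iris.
          Visit elm.
        At yew: no right child.
        Visit yew.
      Visit fig.
    Visit mint.
  Visit rye.
Visit lily.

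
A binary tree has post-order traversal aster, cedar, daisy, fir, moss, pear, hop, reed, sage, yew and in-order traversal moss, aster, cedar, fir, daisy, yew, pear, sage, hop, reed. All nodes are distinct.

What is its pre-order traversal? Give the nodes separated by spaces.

yew moss fir cedar aster daisy sage pear reed hop

The last element of post-order is the root; it splits in-order into left and right subtrees.
Root yew: left subtree has 5 nodes {moss, aster, cedar, fir, daisy}, right has 4 {pear, sage, hop, reed}.
  Root moss: left subtree has 0 nodes { }, right has 4 {aster, cedar, fir, daisy}.
    Root fir: left subtree has 2 nodes {aster, cedar}, right has 1 {daisy}.
      Root cedar: left subtree has 1 node {aster}, right has 0 { }.
  Root sage: left subtree has 1 node {pear}, right has 2 {hop, reed}.
    Root reed: left subtree has 1 node {hop}, right has 0 { }.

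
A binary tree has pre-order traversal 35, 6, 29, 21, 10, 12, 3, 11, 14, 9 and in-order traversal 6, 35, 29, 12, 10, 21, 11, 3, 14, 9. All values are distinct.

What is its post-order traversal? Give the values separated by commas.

6, 12, 10, 11, 9, 14, 3, 21, 29, 35

The first element of pre-order is the root; it splits in-order into left and right subtrees.
Root 35: left subtree has 1 node {6}, right has 8 {29, 12, 10, 21, 11, 3, 14, 9}.
  Root 29: left subtree has 0 nodes { }, right has 7 {12, 10, 21, 11, 3, 14, 9}.
    Root 21: left subtree has 2 nodes {12, 10}, right has 4 {11, 3, 14, 9}.
      Root 10: left subtree has 1 node {12}, right has 0 { }.
      Root 3: left subtree has 1 node {11}, right has 2 {14, 9}.
        Root 14: left subtree has 0 nodes { }, right has 1 {9}.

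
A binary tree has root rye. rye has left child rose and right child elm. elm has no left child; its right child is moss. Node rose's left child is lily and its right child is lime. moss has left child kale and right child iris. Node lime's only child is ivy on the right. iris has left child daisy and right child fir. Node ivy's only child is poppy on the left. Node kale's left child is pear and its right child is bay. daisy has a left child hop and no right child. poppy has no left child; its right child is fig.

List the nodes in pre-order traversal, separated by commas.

Pre-order visits the node, then its left subtree, then its right subtree.
Visit rye.
At rye: go left to rose.
  Visit rose.
  At rose: go left to lily.
    lily is a leaf — visit lily.
  At rose: go right to lime.
    Visit lime.
    At lime: no left child.
    At lime: go right to ivy.
      Visit ivy.
      At ivy: go left to poppy.
        Visit poppy.
        At poppy: no left child.
        At poppy: go right to fig.
          fig is a leaf — visit fig.
      At ivy: no right child.
At rye: go right to elm.
  Visit elm.
  At elm: no left child.
  At elm: go right to moss.
    Visit moss.
    At moss: go left to kale.
      Visit kale.
      At kale: go left to pear.
        pear is a leaf — visit pear.
      At kale: go right to bay.
        bay is a leaf — visit bay.
    At moss: go right to iris.
      Visit iris.
      At iris: go left to daisy.
        Visit daisy.
        At daisy: go left to hop.
          hop is a leaf — visit hop.
        At daisy: no right child.
      At iris: go right to fir.
        fir is a leaf — visit fir.

rye, rose, lily, lime, ivy, poppy, fig, elm, moss, kale, pear, bay, iris, daisy, hop, fir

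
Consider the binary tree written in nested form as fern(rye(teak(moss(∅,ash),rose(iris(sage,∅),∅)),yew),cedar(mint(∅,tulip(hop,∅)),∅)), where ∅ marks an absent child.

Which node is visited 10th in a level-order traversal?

Level-order visits nodes level by level from the root, left to right within each level.
Level 0: fern
Level 1: rye, cedar
Level 2: teak, yew, mint
Level 3: moss, rose, tulip
Level 4: ash, iris, hop
Level 5: sage
Full level-order sequence: fern, rye, cedar, teak, yew, mint, moss, rose, tulip, ash, iris, hop, sage.

ash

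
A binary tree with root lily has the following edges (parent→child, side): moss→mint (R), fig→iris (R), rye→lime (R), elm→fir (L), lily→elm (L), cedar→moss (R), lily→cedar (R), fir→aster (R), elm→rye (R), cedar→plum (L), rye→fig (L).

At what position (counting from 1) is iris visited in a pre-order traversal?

7

Pre-order visits the node, then its left subtree, then its right subtree.
Visit lily.
At lily: go left to elm.
  Visit elm.
  At elm: go left to fir.
    Visit fir.
    At fir: no left child.
    At fir: go right to aster.
      aster is a leaf — visit aster.
  At elm: go right to rye.
    Visit rye.
    At rye: go left to fig.
      Visit fig.
      At fig: no left child.
      At fig: go right to iris.
        iris is a leaf — visit iris.
    At rye: go right to lime.
      lime is a leaf — visit lime.
At lily: go right to cedar.
  Visit cedar.
  At cedar: go left to plum.
    plum is a leaf — visit plum.
  At cedar: go right to moss.
    Visit moss.
    At moss: no left child.
    At moss: go right to mint.
      mint is a leaf — visit mint.
Full pre-order sequence: lily, elm, fir, aster, rye, fig, iris, lime, cedar, plum, moss, mint.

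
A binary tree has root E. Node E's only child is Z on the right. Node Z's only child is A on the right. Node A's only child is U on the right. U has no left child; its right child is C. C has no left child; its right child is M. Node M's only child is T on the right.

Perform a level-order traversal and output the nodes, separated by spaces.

Level-order visits nodes level by level from the root, left to right within each level.
Level 0: E
Level 1: Z
Level 2: A
Level 3: U
Level 4: C
Level 5: M
Level 6: T

E Z A U C M T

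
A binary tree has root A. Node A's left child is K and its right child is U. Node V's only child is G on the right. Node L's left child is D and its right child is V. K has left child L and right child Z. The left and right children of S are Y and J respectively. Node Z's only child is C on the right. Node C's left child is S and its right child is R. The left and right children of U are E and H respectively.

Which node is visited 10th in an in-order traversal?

In-order visits the left subtree, then the node, then the right subtree.
At A: go left to K.
  At K: go left to L.
    At L: go left to D.
      D is a leaf — visit D.
    Visit L.
    At L: go right to V.
      At V: no left child.
      Visit V.
      At V: go right to G.
        G is a leaf — visit G.
  Visit K.
  At K: go right to Z.
    At Z: no left child.
    Visit Z.
    At Z: go right to C.
      At C: go left to S.
        At S: go left to Y.
          Y is a leaf — visit Y.
        Visit S.
        At S: go right to J.
          J is a leaf — visit J.
      Visit C.
      At C: go right to R.
        R is a leaf — visit R.
Visit A.
At A: go right to U.
  At U: go left to E.
    E is a leaf — visit E.
  Visit U.
  At U: go right to H.
    H is a leaf — visit H.
Full in-order sequence: D, L, V, G, K, Z, Y, S, J, C, R, A, E, U, H.

C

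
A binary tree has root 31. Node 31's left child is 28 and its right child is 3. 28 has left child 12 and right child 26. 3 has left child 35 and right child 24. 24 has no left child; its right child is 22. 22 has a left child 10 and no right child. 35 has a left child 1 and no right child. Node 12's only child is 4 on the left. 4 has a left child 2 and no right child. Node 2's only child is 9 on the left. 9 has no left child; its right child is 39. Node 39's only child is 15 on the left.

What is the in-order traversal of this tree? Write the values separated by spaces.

9 15 39 2 4 12 28 26 31 1 35 3 24 10 22

In-order visits the left subtree, then the node, then the right subtree.
At 31: go left to 28.
  At 28: go left to 12.
    At 12: go left to 4.
      At 4: go left to 2.
        At 2: go left to 9.
          At 9: no left child.
          Visit 9.
          At 9: go right to 39.
            At 39: go left to 15.
              15 is a leaf — visit 15.
            Visit 39.
            At 39: no right child.
        Visit 2.
        At 2: no right child.
      Visit 4.
      At 4: no right child.
    Visit 12.
    At 12: no right child.
  Visit 28.
  At 28: go right to 26.
    26 is a leaf — visit 26.
Visit 31.
At 31: go right to 3.
  At 3: go left to 35.
    At 35: go left to 1.
      1 is a leaf — visit 1.
    Visit 35.
    At 35: no right child.
  Visit 3.
  At 3: go right to 24.
    At 24: no left child.
    Visit 24.
    At 24: go right to 22.
      At 22: go left to 10.
        10 is a leaf — visit 10.
      Visit 22.
      At 22: no right child.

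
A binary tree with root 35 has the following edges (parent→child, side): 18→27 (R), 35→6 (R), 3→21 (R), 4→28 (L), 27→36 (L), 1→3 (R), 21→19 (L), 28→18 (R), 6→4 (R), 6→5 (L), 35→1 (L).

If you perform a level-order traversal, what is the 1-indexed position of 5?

Level-order visits nodes level by level from the root, left to right within each level.
Level 0: 35
Level 1: 1, 6
Level 2: 3, 5, 4
Level 3: 21, 28
Level 4: 19, 18
Level 5: 27
Level 6: 36
Full level-order sequence: 35, 1, 6, 3, 5, 4, 21, 28, 19, 18, 27, 36.

5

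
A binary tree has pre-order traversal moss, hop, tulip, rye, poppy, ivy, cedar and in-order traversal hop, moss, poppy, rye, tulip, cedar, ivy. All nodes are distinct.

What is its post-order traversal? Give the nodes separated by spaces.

The first element of pre-order is the root; it splits in-order into left and right subtrees.
Root moss: left subtree has 1 node {hop}, right has 5 {poppy, rye, tulip, cedar, ivy}.
  Root tulip: left subtree has 2 nodes {poppy, rye}, right has 2 {cedar, ivy}.
    Root rye: left subtree has 1 node {poppy}, right has 0 { }.
    Root ivy: left subtree has 1 node {cedar}, right has 0 { }.

hop poppy rye cedar ivy tulip moss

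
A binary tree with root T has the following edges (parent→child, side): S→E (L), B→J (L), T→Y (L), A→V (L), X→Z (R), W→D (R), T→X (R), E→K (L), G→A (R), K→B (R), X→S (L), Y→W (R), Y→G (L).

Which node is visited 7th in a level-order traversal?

Z

Level-order visits nodes level by level from the root, left to right within each level.
Level 0: T
Level 1: Y, X
Level 2: G, W, S, Z
Level 3: A, D, E
Level 4: V, K
Level 5: B
Level 6: J
Full level-order sequence: T, Y, X, G, W, S, Z, A, D, E, V, K, B, J.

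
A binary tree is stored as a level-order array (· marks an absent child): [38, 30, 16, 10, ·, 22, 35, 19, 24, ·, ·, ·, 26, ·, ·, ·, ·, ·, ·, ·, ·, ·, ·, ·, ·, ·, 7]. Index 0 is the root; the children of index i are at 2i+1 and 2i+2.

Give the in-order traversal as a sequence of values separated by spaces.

In-order visits the left subtree, then the node, then the right subtree.
At 38: go left to 30.
  At 30: go left to 10.
    At 10: go left to 19.
      19 is a leaf — visit 19.
    Visit 10.
    At 10: go right to 24.
      24 is a leaf — visit 24.
  Visit 30.
  At 30: no right child.
Visit 38.
At 38: go right to 16.
  At 16: go left to 22.
    At 22: no left child.
    Visit 22.
    At 22: go right to 26.
      At 26: no left child.
      Visit 26.
      At 26: go right to 7.
        7 is a leaf — visit 7.
  Visit 16.
  At 16: go right to 35.
    35 is a leaf — visit 35.

19 10 24 30 38 22 26 7 16 35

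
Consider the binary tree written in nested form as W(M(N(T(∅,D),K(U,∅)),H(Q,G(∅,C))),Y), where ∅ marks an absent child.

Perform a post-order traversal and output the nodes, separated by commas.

D, T, U, K, N, Q, C, G, H, M, Y, W

Post-order visits the left subtree, then the right subtree, then the node.
At W: go left to M.
  At M: go left to N.
    At N: go left to T.
      At T: no left child.
      At T: go right to D.
        D is a leaf — visit D.
      Visit T.
    At N: go right to K.
      At K: go left to U.
        U is a leaf — visit U.
      At K: no right child.
      Visit K.
    Visit N.
  At M: go right to H.
    At H: go left to Q.
      Q is a leaf — visit Q.
    At H: go right to G.
      At G: no left child.
      At G: go right to C.
        C is a leaf — visit C.
      Visit G.
    Visit H.
  Visit M.
At W: go right to Y.
  Y is a leaf — visit Y.
Visit W.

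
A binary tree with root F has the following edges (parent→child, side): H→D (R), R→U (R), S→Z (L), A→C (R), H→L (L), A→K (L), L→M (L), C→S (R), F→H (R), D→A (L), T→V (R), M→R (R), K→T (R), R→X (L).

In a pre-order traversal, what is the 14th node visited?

S

Pre-order visits the node, then its left subtree, then its right subtree.
Visit F.
At F: no left child.
At F: go right to H.
  Visit H.
  At H: go left to L.
    Visit L.
    At L: go left to M.
      Visit M.
      At M: no left child.
      At M: go right to R.
        Visit R.
        At R: go left to X.
          X is a leaf — visit X.
        At R: go right to U.
          U is a leaf — visit U.
    At L: no right child.
  At H: go right to D.
    Visit D.
    At D: go left to A.
      Visit A.
      At A: go left to K.
        Visit K.
        At K: no left child.
        At K: go right to T.
          Visit T.
          At T: no left child.
          At T: go right to V.
            V is a leaf — visit V.
      At A: go right to C.
        Visit C.
        At C: no left child.
        At C: go right to S.
          Visit S.
          At S: go left to Z.
            Z is a leaf — visit Z.
          At S: no right child.
    At D: no right child.
Full pre-order sequence: F, H, L, M, R, X, U, D, A, K, T, V, C, S, Z.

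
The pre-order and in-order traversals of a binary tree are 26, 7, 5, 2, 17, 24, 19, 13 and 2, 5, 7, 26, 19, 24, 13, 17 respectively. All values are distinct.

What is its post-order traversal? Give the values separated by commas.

The first element of pre-order is the root; it splits in-order into left and right subtrees.
Root 26: left subtree has 3 nodes {2, 5, 7}, right has 4 {19, 24, 13, 17}.
  Root 7: left subtree has 2 nodes {2, 5}, right has 0 { }.
    Root 5: left subtree has 1 node {2}, right has 0 { }.
  Root 17: left subtree has 3 nodes {19, 24, 13}, right has 0 { }.
    Root 24: left subtree has 1 node {19}, right has 1 {13}.

2, 5, 7, 19, 13, 24, 17, 26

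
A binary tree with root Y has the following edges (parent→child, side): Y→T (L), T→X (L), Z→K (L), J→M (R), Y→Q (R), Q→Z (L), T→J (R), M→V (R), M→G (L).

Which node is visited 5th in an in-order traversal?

M

In-order visits the left subtree, then the node, then the right subtree.
At Y: go left to T.
  At T: go left to X.
    X is a leaf — visit X.
  Visit T.
  At T: go right to J.
    At J: no left child.
    Visit J.
    At J: go right to M.
      At M: go left to G.
        G is a leaf — visit G.
      Visit M.
      At M: go right to V.
        V is a leaf — visit V.
Visit Y.
At Y: go right to Q.
  At Q: go left to Z.
    At Z: go left to K.
      K is a leaf — visit K.
    Visit Z.
    At Z: no right child.
  Visit Q.
  At Q: no right child.
Full in-order sequence: X, T, J, G, M, V, Y, K, Z, Q.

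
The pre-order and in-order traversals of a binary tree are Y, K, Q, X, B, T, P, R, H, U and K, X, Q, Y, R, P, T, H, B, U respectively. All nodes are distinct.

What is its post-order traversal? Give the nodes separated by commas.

X, Q, K, R, P, H, T, U, B, Y

The first element of pre-order is the root; it splits in-order into left and right subtrees.
Root Y: left subtree has 3 nodes {K, X, Q}, right has 6 {R, P, T, H, B, U}.
  Root K: left subtree has 0 nodes { }, right has 2 {X, Q}.
    Root Q: left subtree has 1 node {X}, right has 0 { }.
  Root B: left subtree has 4 nodes {R, P, T, H}, right has 1 {U}.
    Root T: left subtree has 2 nodes {R, P}, right has 1 {H}.
      Root P: left subtree has 1 node {R}, right has 0 { }.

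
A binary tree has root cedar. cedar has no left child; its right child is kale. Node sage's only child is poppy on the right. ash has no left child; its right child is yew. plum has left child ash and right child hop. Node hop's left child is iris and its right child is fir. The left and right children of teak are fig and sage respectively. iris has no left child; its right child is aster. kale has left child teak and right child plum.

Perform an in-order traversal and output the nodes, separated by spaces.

cedar fig teak sage poppy kale ash yew plum iris aster hop fir

In-order visits the left subtree, then the node, then the right subtree.
At cedar: no left child.
Visit cedar.
At cedar: go right to kale.
  At kale: go left to teak.
    At teak: go left to fig.
      fig is a leaf — visit fig.
    Visit teak.
    At teak: go right to sage.
      At sage: no left child.
      Visit sage.
      At sage: go right to poppy.
        poppy is a leaf — visit poppy.
  Visit kale.
  At kale: go right to plum.
    At plum: go left to ash.
      At ash: no left child.
      Visit ash.
      At ash: go right to yew.
        yew is a leaf — visit yew.
    Visit plum.
    At plum: go right to hop.
      At hop: go left to iris.
        At iris: no left child.
        Visit iris.
        At iris: go right to aster.
          aster is a leaf — visit aster.
      Visit hop.
      At hop: go right to fir.
        fir is a leaf — visit fir.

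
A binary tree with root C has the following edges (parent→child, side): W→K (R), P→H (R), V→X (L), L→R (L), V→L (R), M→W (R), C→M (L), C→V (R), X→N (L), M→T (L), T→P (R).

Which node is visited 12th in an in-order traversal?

In-order visits the left subtree, then the node, then the right subtree.
At C: go left to M.
  At M: go left to T.
    At T: no left child.
    Visit T.
    At T: go right to P.
      At P: no left child.
      Visit P.
      At P: go right to H.
        H is a leaf — visit H.
  Visit M.
  At M: go right to W.
    At W: no left child.
    Visit W.
    At W: go right to K.
      K is a leaf — visit K.
Visit C.
At C: go right to V.
  At V: go left to X.
    At X: go left to N.
      N is a leaf — visit N.
    Visit X.
    At X: no right child.
  Visit V.
  At V: go right to L.
    At L: go left to R.
      R is a leaf — visit R.
    Visit L.
    At L: no right child.
Full in-order sequence: T, P, H, M, W, K, C, N, X, V, R, L.

L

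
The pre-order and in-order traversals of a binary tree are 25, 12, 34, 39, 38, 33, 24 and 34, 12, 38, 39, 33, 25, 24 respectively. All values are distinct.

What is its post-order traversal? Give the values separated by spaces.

34 38 33 39 12 24 25

The first element of pre-order is the root; it splits in-order into left and right subtrees.
Root 25: left subtree has 5 nodes {34, 12, 38, 39, 33}, right has 1 {24}.
  Root 12: left subtree has 1 node {34}, right has 3 {38, 39, 33}.
    Root 39: left subtree has 1 node {38}, right has 1 {33}.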